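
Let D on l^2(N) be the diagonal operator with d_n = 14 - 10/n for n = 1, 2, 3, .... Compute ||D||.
||D|| = 14

For a diagonal operator on l^2 with entries d_n, ||D|| = sup_n |d_n|. Here d_1 = 4, d_2 = 9, ..., and d_n = 14 - 10/n increases monotonically toward 14. All terms lie in [4, 14), so |d_n| = d_n and the supremum is the limit 14, which is not attained by any individual d_n. Hence ||D|| = 14.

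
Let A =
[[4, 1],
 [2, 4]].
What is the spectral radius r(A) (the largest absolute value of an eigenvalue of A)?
r(A) = (8 + sqrt(8))/2 ≈ 5.4142

The eigenvalues of A are the roots of its characteristic polynomial. With M = A (coefficients from the trace and determinant):
  p(λ) = det(λ I - M) = λ^2 - 8λ + 14.
For λ^2 - 8λ + 14 the discriminant is 8. It is nonnegative but not a perfect square, so the roots are real and irrational: λ = (8 ± sqrt(8))/2 ≈ 5.4142, 2.5858.
Thus the eigenvalues (to 4 decimals) are 5.4142 (modulus 5.4142); 2.5858 (modulus 2.5858). The spectral radius is the largest modulus: r(A) = (8 + sqrt(8))/2 ≈ 5.4142. (Cross-check: r(A) ≤ ||A||_2 ≈ 5.5311; equality holds whenever A is normal, though it can also hold for some non-normal A.)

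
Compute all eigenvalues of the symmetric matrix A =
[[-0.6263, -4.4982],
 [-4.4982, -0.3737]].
sigma(A) ≈ {-5, 4}

A is real symmetric, so its spectrum consists of real eigenvalues. Expanding the characteristic polynomial of the displayed matrix gives
  det(λ I - A) = p(λ) = λ^2 + (1)λ + (-20).
Solving p(λ) = 0 yields eigenvalues ≈ -5, 4. (A is shown rounded to 4 decimals, so these recover the underlying integer eigenvalues to within that precision.)
Verification: the trace of A = -1 equals the sum of eigenvalues -1, and det(A) ≈ -19.9998 matches the eigenvalue product -20.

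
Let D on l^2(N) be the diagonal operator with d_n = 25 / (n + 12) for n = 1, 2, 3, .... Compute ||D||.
||D|| = 25/13 (attained at n = 1)

For D diagonal, ||D|| = sup_n |d_n| = sup_n 25/(n + 12). This is positive and strictly decreasing in n, so the supremum is attained at n = 1: d_1 = 25/(1 + 12) = 25/13. Hence ||D|| = 25/13.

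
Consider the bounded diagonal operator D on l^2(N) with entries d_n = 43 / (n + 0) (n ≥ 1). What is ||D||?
||D|| = 43 (attained at n = 1)

For D diagonal, ||D|| = sup_n |d_n| = sup_n 43/(n + 0). This is positive and strictly decreasing in n, so the supremum is attained at n = 1: d_1 = 43/(1 + 0) = 43. Hence ||D|| = 43.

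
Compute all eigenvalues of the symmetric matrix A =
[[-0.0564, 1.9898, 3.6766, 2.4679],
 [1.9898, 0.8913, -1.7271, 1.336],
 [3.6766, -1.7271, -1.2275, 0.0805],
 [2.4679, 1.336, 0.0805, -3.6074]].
sigma(A) ≈ {-6, -4, 2, 4}

A is real symmetric, so its spectrum consists of real eigenvalues. Expanding the characteristic polynomial of the displayed matrix gives
  det(λ I - A) = p(λ) = λ^4 + (4)λ^3 + (-28)λ^2 + (-64)λ + (192).
Solving p(λ) = 0 yields eigenvalues ≈ -6, -4, 2, 4. (A is shown rounded to 4 decimals, so these recover the underlying integer eigenvalues to within that precision.)
Verification: the trace of A = -4 equals the sum of eigenvalues -4, and det(A) ≈ 192.0004 matches the eigenvalue product 192.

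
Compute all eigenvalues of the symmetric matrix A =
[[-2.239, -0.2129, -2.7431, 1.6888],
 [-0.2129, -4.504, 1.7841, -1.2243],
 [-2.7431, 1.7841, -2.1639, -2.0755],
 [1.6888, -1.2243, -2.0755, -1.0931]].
sigma(A) ≈ {-6, -4, -3, 3}

A is real symmetric, so its spectrum consists of real eigenvalues. Expanding the characteristic polynomial of the displayed matrix gives
  det(λ I - A) = p(λ) = λ^4 + (10)λ^3 + (15)λ^2 + (-90)λ + (-216).
Solving p(λ) = 0 yields eigenvalues ≈ -6, -4, -3, 3. (A is shown rounded to 4 decimals, so these recover the underlying integer eigenvalues to within that precision.)
Verification: the trace of A = -10 equals the sum of eigenvalues -10, and det(A) ≈ -216.0002 matches the eigenvalue product -216.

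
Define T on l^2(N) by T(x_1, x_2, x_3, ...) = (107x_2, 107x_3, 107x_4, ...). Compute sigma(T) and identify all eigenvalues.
sigma(T) = closed disk {z in C : |z| ≤ 107}; sigma_p(T) = open disk {z in C : |z| < 107}

Note T = 107·V where V is the unit left shift (V x)_k = x_{k+1}; so sigma(T) = 107·sigma(V) and ||T|| = 107||V||. ||T x||^2 = 11449sum_{k≥2} |x_k|^2 ≤ 11449||x||^2, with equality on {x : x_1 = 0}, so ||T|| = 107. For any lambda with |lambda| < 107, set r = lambda/107 (|r| < 1); the vector x = (1, r, r^2, ...) is in l^2 and satisfies T x = 107(r, r^2, ...) = lambda x, so lambda is an eigenvalue. On the boundary |lambda| = 107 the geometric series diverges, so no l^2 eigenvector exists, but these lambda lie in the approximate point spectrum. Hence sigma(T) is the closed disk of radius 107 and sigma_p(T) is the open disk.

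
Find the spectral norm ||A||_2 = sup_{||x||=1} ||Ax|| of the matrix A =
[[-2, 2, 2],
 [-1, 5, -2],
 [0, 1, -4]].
||A||_2 ≈ 6.2127 (= sqrt(largest eigenvalue of A^T A))

||A||_2 = sigma_max(A) = sqrt(lambda_max(A^T A)). Form the symmetric matrix M = A^T A =
[[5, -9, -2],
 [-9, 30, -10],
 [-2, -10, 24]].
Its characteristic polynomial (trace, sum of principal 2x2 minors, determinant of M give the coefficients) is
  p(λ) = det(λ I - M) = λ^3 - 59λ^2 + 805λ - 676.
No integer candidate from the rational root theorem (±divisors of 676) is a root, so the roots are irrational. The cubic discriminant is Δ = 179370517 > 0, so there are three distinct real roots. p(0) = -676 and p(1) = 71 have opposite signs, so a root lies in (0, 1); Newton's method refines it to λ ≈ 0.8979. p(19) = 179 and p(20) = -176 have opposite signs, so a root lies in (19, 20); Newton's method refines it to λ ≈ 19.5046. p(38) = -410 and p(39) = 299 have opposite signs, so a root lies in (38, 39); Newton's method refines it to λ ≈ 38.5975. Check (Vieta): the three roots sum to 59, matching tr M = 59.
So the eigenvalues of A^T A are ≈ 0.8979, 19.5046, 38.5975 (all ≥ 0, as they must be for A^T A). The largest is λ_max ≈ 38.5975, hence ||A||_2 = sqrt(λ_max) ≈ 6.2127.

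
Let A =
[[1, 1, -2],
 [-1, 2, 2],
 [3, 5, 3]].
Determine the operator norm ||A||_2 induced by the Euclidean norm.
||A||_2 ≈ 6.8864 (= sqrt(largest eigenvalue of A^T A))

||A||_2 = sigma_max(A) = sqrt(lambda_max(A^T A)). Form the symmetric matrix M = A^T A =
[[11, 14, 5],
 [14, 30, 17],
 [5, 17, 17]].
Its characteristic polynomial (trace, sum of principal 2x2 minors, determinant of M give the coefficients) is
  p(λ) = det(λ I - M) = λ^3 - 58λ^2 + 517λ - 729.
No integer candidate from the rational root theorem (±divisors of 729) is a root, so the roots are irrational. The cubic discriminant is Δ = 156587337 > 0, so there are three distinct real roots. p(1) = -269 and p(2) = 81 have opposite signs, so a root lies in (1, 2); Newton's method refines it to λ ≈ 1.7392. p(8) = 207 and p(9) = -45 have opposite signs, so a root lies in (8, 9); Newton's method refines it to λ ≈ 8.8387. p(47) = -729 and p(48) = 1047 have opposite signs, so a root lies in (47, 48); Newton's method refines it to λ ≈ 47.4221. Check (Vieta): the three roots sum to 58, matching tr M = 58.
So the eigenvalues of A^T A are ≈ 1.7392, 8.8387, 47.4221 (all ≥ 0, as they must be for A^T A). The largest is λ_max ≈ 47.4221, hence ||A||_2 = sqrt(λ_max) ≈ 6.8864.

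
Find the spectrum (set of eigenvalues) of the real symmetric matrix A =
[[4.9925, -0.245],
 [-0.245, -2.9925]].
sigma(A) ≈ {-3, 5}

A is real symmetric, so its spectrum consists of real eigenvalues. Expanding the characteristic polynomial of the displayed matrix gives
  det(λ I - A) = p(λ) = λ^2 + (-2)λ + (-15).
Solving p(λ) = 0 yields eigenvalues ≈ -3, 5. (A is shown rounded to 4 decimals, so these recover the underlying integer eigenvalues to within that precision.)
Verification: the trace of A = 2 equals the sum of eigenvalues 2, and det(A) ≈ -15.0001 matches the eigenvalue product -15.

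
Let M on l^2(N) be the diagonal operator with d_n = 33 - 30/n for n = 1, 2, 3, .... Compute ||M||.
||M|| = 33

For a diagonal operator on l^2 with entries d_n, ||M|| = sup_n |d_n|. Here d_1 = 3, d_2 = 18, ..., and d_n = 33 - 30/n increases monotonically toward 33. All terms lie in [3, 33), so |d_n| = d_n and the supremum is the limit 33, which is not attained by any individual d_n. Hence ||M|| = 33.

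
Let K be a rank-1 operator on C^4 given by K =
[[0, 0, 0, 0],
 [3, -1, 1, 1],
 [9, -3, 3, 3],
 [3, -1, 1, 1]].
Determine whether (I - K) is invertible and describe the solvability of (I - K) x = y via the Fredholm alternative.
(I - K) is invertible (det(I - K) = -2 ≠ 0), so for every y in C^4 the equation (I - K) x = y has a unique solution.

K has rank 1, so it is an outer product K = u v^T: every row of K is a multiple of one row vector. Reading off the entries, u = (0, 1, 3, 1) and v = (3, -1, 1, 1) (row i of K equals u_i·v^T). A rank-one matrix u v^T satisfies K u = u (v·u) and kills the (3)-dimensional subspace v^⊥, so its characteristic polynomial is lambda^3 (lambda - v·u) with v·u = tr K = 3. Hence the eigenvalues of I - K are 1 (multiplicity 3) and 1 - (3) = -2, so det(I - K) = -2. (Direct check: I - K =
[[1, 0, 0, 0],
 [-3, 2, -1, -1],
 [-9, 3, -2, -3],
 [-3, 1, -1, 0]]
has determinant -2.) The finite-dimensional Fredholm alternative says: either (I - K) is invertible, or ker(I - K) ≠ {0} and then range(I - K) = ker((I - K)^*)^⊥, with dim ker(I - K) = dim ker((I - K)^*). Since det(I - K) ≠ 0, 1 is not an eigenvalue of K and ker(I - K) = {0}, so we are in the first case: for every y there is a unique x = (I - K)^(-1) y. Explicitly, by the Sherman–Morrison formula, (I - u v^T)^(-1) = I + u v^T/(1 - v·u), i.e. (I - K)^(-1) = I + K/(-2).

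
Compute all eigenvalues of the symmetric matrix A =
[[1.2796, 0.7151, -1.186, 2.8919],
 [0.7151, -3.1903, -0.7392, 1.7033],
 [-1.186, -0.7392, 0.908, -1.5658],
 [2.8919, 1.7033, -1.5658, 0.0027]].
sigma(A) ≈ {-4, -2, 0, 5}

A is real symmetric, so its spectrum consists of real eigenvalues. Expanding the characteristic polynomial of the displayed matrix gives
  det(λ I - A) = p(λ) = λ^4 + (1)λ^3 + (-22)λ^2 + (-40.0021)λ + (-0.0012).
Solving p(λ) = 0 yields eigenvalues ≈ -4, -2, 0, 5. (A is shown rounded to 4 decimals, so these recover the underlying integer eigenvalues to within that precision.)
Verification: the trace of A = -1 equals the sum of eigenvalues -1, and det(A) ≈ -0.0012 matches the eigenvalue product 0.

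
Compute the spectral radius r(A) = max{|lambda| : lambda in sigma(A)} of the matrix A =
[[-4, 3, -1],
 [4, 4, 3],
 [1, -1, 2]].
r(A) ≈ 4.9429

The eigenvalues of A are the roots of its characteristic polynomial. With M = A (coefficients from the trace, the sum of principal 2x2 minors, and det A):
  p(λ) = det(λ I - M) = λ^3 - 2λ^2 - 24λ + 51.
No integer candidate from the rational root theorem (±divisors of 51) is a root, so the roots are irrational. The cubic discriminant is Δ = 33069 > 0, so there are three distinct real roots. p(-5) = -4 and p(-4) = 51 have opposite signs, so a root lies in (-5, -4); Newton's method refines it to λ ≈ -4.9429. p(2) = 3 and p(3) = -12 have opposite signs, so a root lies in (2, 3); Newton's method refines it to λ ≈ 2.155. p(4) = -13 and p(5) = 6 have opposite signs, so a root lies in (4, 5); Newton's method refines it to λ ≈ 4.7879. Check (Vieta): the three roots sum to 2, matching tr M = 2.
Thus the eigenvalues (to 4 decimals) are -4.9429 (modulus 4.9429); 2.155 (modulus 2.155); 4.7879 (modulus 4.7879). The spectral radius is the largest modulus: r(A) ≈ 4.9429. (Cross-check: r(A) ≤ ||A||_2 ≈ 6.7696; equality holds whenever A is normal, though it can also hold for some non-normal A.)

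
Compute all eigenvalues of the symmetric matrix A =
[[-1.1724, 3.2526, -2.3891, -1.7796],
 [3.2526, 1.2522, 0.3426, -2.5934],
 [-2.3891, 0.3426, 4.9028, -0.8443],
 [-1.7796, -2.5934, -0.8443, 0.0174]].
sigma(A) ≈ {-4, -2, 5, 6}

A is real symmetric, so its spectrum consists of real eigenvalues. Expanding the characteristic polynomial of the displayed matrix gives
  det(λ I - A) = p(λ) = λ^4 + (-5)λ^3 + (-28)λ^2 + (92)λ + (240.007).
Solving p(λ) = 0 yields eigenvalues ≈ -4, -2, 5, 6. (A is shown rounded to 4 decimals, so these recover the underlying integer eigenvalues to within that precision.)
Verification: the trace of A = 5 equals the sum of eigenvalues 5, and det(A) ≈ 240.0070 matches the eigenvalue product 240.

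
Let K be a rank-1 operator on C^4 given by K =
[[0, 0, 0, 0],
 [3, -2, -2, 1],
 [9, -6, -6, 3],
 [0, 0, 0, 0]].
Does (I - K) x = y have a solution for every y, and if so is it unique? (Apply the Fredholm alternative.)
(I - K) is invertible (det(I - K) = 9 ≠ 0), so for every y in C^4 the equation (I - K) x = y has a unique solution.

K has rank 1, so it is an outer product K = u v^T: every row of K is a multiple of one row vector. Reading off the entries, u = (0, -1, -3, 0) and v = (-3, 2, 2, -1) (row i of K equals u_i·v^T). A rank-one matrix u v^T satisfies K u = u (v·u) and kills the (3)-dimensional subspace v^⊥, so its characteristic polynomial is lambda^3 (lambda - v·u) with v·u = tr K = -8. Hence the eigenvalues of I - K are 1 (multiplicity 3) and 1 - (-8) = 9, so det(I - K) = 9. (Direct check: I - K =
[[1, 0, 0, 0],
 [-3, 3, 2, -1],
 [-9, 6, 7, -3],
 [0, 0, 0, 1]]
has determinant 9.) The finite-dimensional Fredholm alternative says: either (I - K) is invertible, or ker(I - K) ≠ {0} and then range(I - K) = ker((I - K)^*)^⊥, with dim ker(I - K) = dim ker((I - K)^*). Since det(I - K) ≠ 0, 1 is not an eigenvalue of K and ker(I - K) = {0}, so we are in the first case: for every y there is a unique x = (I - K)^(-1) y. Explicitly, by the Sherman–Morrison formula, (I - u v^T)^(-1) = I + u v^T/(1 - v·u), i.e. (I - K)^(-1) = I + K/(9).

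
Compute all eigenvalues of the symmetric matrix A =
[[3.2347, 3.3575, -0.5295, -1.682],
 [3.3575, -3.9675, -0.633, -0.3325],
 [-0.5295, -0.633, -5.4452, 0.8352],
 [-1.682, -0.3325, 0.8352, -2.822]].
sigma(A) ≈ {-6, -5, -3, 5}

A is real symmetric, so its spectrum consists of real eigenvalues. Expanding the characteristic polynomial of the displayed matrix gives
  det(λ I - A) = p(λ) = λ^4 + (9)λ^3 + (-7)λ^2 + (-225.0015)λ + (-450.002).
Solving p(λ) = 0 yields eigenvalues ≈ -6, -5, -3, 5. (A is shown rounded to 4 decimals, so these recover the underlying integer eigenvalues to within that precision.)
Verification: the trace of A = -9 equals the sum of eigenvalues -9, and det(A) ≈ -450.0020 matches the eigenvalue product -450.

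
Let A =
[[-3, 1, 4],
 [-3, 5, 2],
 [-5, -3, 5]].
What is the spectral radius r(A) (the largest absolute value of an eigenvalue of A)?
r(A) = 4

The eigenvalues of A are the roots of its characteristic polynomial. With M = A (coefficients from the trace, the sum of principal 2x2 minors, and det A):
  p(λ) = det(λ I - M) = λ^3 - 7λ^2 + 24λ - 48.
By the rational root theorem any rational root is an integer divisor of 48. Testing λ = 4: p(4) = 64 - 112 + 96 - 48 = 0, so λ = 4 is a root. Dividing out (λ - 4) leaves p(λ) = (λ - 4)(λ^2 - 3λ + 12). For λ^2 - 3λ + 12 the discriminant is -39. It is negative, so the roots are the complex-conjugate pair λ = 3/2 ± (sqrt(39)/2) i ≈ 1.5 ± 3.1225i. For a conjugate pair the product of the roots equals the constant term, so |λ|^2 = 12 and |λ| = sqrt(12) ≈ 3.4641.
Thus the eigenvalues (to 4 decimals) are 1.5 ± 3.1225i (modulus 3.4641); 4 (modulus 4). The spectral radius is the largest modulus: r(A) = 4. (Cross-check: r(A) ≤ ||A||_2 ≈ 9.33; equality holds whenever A is normal, though it can also hold for some non-normal A.)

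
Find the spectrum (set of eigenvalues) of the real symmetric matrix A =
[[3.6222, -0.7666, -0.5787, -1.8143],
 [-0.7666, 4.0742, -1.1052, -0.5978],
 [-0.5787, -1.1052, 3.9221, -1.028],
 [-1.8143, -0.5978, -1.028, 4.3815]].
sigma(A) ≈ {1, 4, 5, 6}

A is real symmetric, so its spectrum consists of real eigenvalues. Expanding the characteristic polynomial of the displayed matrix gives
  det(λ I - A) = p(λ) = λ^4 + (-16)λ^3 + (89)λ^2 + (-194.0019)λ + (120.0043).
Solving p(λ) = 0 yields eigenvalues ≈ 1, 4, 5, 6. (A is shown rounded to 4 decimals, so these recover the underlying integer eigenvalues to within that precision.)
Verification: the trace of A = 16 equals the sum of eigenvalues 16, and det(A) ≈ 120.0043 matches the eigenvalue product 120.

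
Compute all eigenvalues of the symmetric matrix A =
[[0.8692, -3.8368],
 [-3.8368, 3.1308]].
sigma(A) ≈ {-2, 6}

A is real symmetric, so its spectrum consists of real eigenvalues. Expanding the characteristic polynomial of the displayed matrix gives
  det(λ I - A) = p(λ) = λ^2 + (-4)λ + (-12).
Solving p(λ) = 0 yields eigenvalues ≈ -2, 6. (A is shown rounded to 4 decimals, so these recover the underlying integer eigenvalues to within that precision.)
Verification: the trace of A = 4 equals the sum of eigenvalues 4, and det(A) ≈ -11.9997 matches the eigenvalue product -12.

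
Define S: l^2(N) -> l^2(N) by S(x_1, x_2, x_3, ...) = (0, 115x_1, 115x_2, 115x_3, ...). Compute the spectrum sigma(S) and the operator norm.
sigma(S) = closed disk {z in C : |z| ≤ 115}; ||S|| = 115

Note S = 115·U where U is the unit right shift (U x)_k = x_{k-1} (with x_0 := 0); so ||S|| = 115||U|| and sigma(S) = 115·sigma(U). ||S x||^2 = sum_{k≥1} |115x_k|^2 = 13225||x||^2, so ||S|| = 115 and sigma(S) ⊂ {|z| ≤ 115}. For any |lambda| < 115, the equation (S - lambda I) x = 0 forces x_1 = 0, then 115x_k = lambda x_{k+1} ⇒ x = 0, so S has no eigenvalues. But (S - lambda I) is not surjective for |lambda| < 115: solving (S - lambda I) x = e_1 would require x_n proportional to (lambda/115)^(-n), which is not in l^2. So every |lambda| < 115 lies in the residual spectrum. The boundary |lambda| = 115 is in the approximate point spectrum (the spectrum is closed). Hence sigma(S) is the closed disk of radius 115.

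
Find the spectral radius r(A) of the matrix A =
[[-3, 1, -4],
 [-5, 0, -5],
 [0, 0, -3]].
r(A) = 3

The eigenvalues of A are the roots of its characteristic polynomial. With M = A (coefficients from the trace, the sum of principal 2x2 minors, and det A):
  p(λ) = det(λ I - M) = λ^3 + 6λ^2 + 14λ + 15.
By the rational root theorem any rational root is an integer divisor of 15. Testing λ = -3: p(-3) = -27 + 54 - 42 + 15 = 0, so λ = -3 is a root. Dividing out (λ + 3) leaves p(λ) = (λ + 3)(λ^2 + 3λ + 5). For λ^2 + 3λ + 5 the discriminant is -11. It is negative, so the roots are the complex-conjugate pair λ = -3/2 ± (sqrt(11)/2) i ≈ -1.5 ± 1.6583i. For a conjugate pair the product of the roots equals the constant term, so |λ|^2 = 5 and |λ| = sqrt(5) ≈ 2.2361.
Thus the eigenvalues (to 4 decimals) are -1.5 ± 1.6583i (modulus 2.2361); -3 (modulus 3). The spectral radius is the largest modulus: r(A) = 3. (Cross-check: r(A) ≤ ||A||_2 ≈ 8.9538; equality holds whenever A is normal, though it can also hold for some non-normal A.)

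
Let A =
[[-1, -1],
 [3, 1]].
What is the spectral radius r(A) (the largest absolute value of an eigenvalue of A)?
r(A) = sqrt(2) ≈ 1.4142

The eigenvalues of A are the roots of its characteristic polynomial. With M = A (coefficients from the trace and determinant):
  p(λ) = det(λ I - M) = λ^2 + 2.
For λ^2 + 2 the discriminant is -8. It is negative, so the roots are the complex-conjugate pair λ = 0 ± (sqrt(8)/2) i ≈ 0 ± 1.4142i. For a conjugate pair the product of the roots equals the constant term, so |λ|^2 = 2 and |λ| = sqrt(2) ≈ 1.4142.
Thus the eigenvalues (to 4 decimals) are 0 ± 1.4142i (modulus 1.4142). The spectral radius is the largest modulus: r(A) = sqrt(2) ≈ 1.4142. (Cross-check: r(A) ≤ ||A||_2 ≈ 3.4142; equality holds whenever A is normal, though it can also hold for some non-normal A.)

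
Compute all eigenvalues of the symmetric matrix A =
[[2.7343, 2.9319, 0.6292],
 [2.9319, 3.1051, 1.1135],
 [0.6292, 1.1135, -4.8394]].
sigma(A) ≈ {-5, 0, 6}

A is real symmetric, so its spectrum consists of real eigenvalues. Expanding the characteristic polynomial of the displayed matrix gives
  det(λ I - A) = p(λ) = λ^3 + (-1)λ^2 + (-30)λ + (0).
Solving p(λ) = 0 yields eigenvalues ≈ -5, 0, 6. (A is shown rounded to 4 decimals, so these recover the underlying integer eigenvalues to within that precision.)
Verification: the trace of A = 1 equals the sum of eigenvalues 1, and det(A) ≈ 0.0006 matches the eigenvalue product 0.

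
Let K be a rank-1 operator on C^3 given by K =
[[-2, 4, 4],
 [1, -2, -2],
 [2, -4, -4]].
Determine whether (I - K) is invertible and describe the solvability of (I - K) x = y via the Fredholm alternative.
(I - K) is invertible (det(I - K) = 9 ≠ 0), so for every y in C^3 the equation (I - K) x = y has a unique solution.

K has rank 1, so it is an outer product K = u v^T: every row of K is a multiple of one row vector. Reading off the entries, u = (-2, 1, 2) and v = (1, -2, -2) (row i of K equals u_i·v^T). A rank-one matrix u v^T satisfies K u = u (v·u) and kills the (2)-dimensional subspace v^⊥, so its characteristic polynomial is lambda^2 (lambda - v·u) with v·u = tr K = -8. Hence the eigenvalues of I - K are 1 (multiplicity 2) and 1 - (-8) = 9, so det(I - K) = 9. (Direct check: I - K =
[[3, -4, -4],
 [-1, 3, 2],
 [-2, 4, 5]]
has determinant 9.) The finite-dimensional Fredholm alternative says: either (I - K) is invertible, or ker(I - K) ≠ {0} and then range(I - K) = ker((I - K)^*)^⊥, with dim ker(I - K) = dim ker((I - K)^*). Since det(I - K) ≠ 0, 1 is not an eigenvalue of K and ker(I - K) = {0}, so we are in the first case: for every y there is a unique x = (I - K)^(-1) y. Explicitly, by the Sherman–Morrison formula, (I - u v^T)^(-1) = I + u v^T/(1 - v·u), i.e. (I - K)^(-1) = I + K/(9).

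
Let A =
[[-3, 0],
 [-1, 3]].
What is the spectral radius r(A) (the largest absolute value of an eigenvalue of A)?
r(A) = 3

The eigenvalues of A are the roots of its characteristic polynomial. With M = A (coefficients from the trace and determinant):
  p(λ) = det(λ I - M) = λ^2 - 9.
For λ^2 - 9 the discriminant is 36. It is a perfect square (6^2), so the roots are rational: λ = (0 ± 6)/2 = 3, -3.
Thus the eigenvalues (to 4 decimals) are 3 (modulus 3); -3 (modulus 3). The spectral radius is the largest modulus: r(A) = 3. (Cross-check: r(A) ≤ ||A||_2 ≈ 3.5414; equality holds whenever A is normal, though it can also hold for some non-normal A.)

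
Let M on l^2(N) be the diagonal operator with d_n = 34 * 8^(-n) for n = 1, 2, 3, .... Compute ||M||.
||M|| = 17/4 (attained at n = 1)

For M diagonal, ||M|| = sup_n |d_n|. The sequence d_n = 34 * 8^(-n) is positive and strictly decreasing (ratio 8^(-1) < 1), so the supremum is d_1 = 34/8 = 17/4. Hence ||M|| = 17/4.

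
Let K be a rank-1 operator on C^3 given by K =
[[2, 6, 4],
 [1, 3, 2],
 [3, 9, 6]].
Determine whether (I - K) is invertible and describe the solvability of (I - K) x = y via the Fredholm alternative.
(I - K) is invertible (det(I - K) = -10 ≠ 0), so for every y in C^3 the equation (I - K) x = y has a unique solution.

K has rank 1, so it is an outer product K = u v^T: every row of K is a multiple of one row vector. Reading off the entries, u = (2, 1, 3) and v = (1, 3, 2) (row i of K equals u_i·v^T). A rank-one matrix u v^T satisfies K u = u (v·u) and kills the (2)-dimensional subspace v^⊥, so its characteristic polynomial is lambda^2 (lambda - v·u) with v·u = tr K = 11. Hence the eigenvalues of I - K are 1 (multiplicity 2) and 1 - (11) = -10, so det(I - K) = -10. (Direct check: I - K =
[[-1, -6, -4],
 [-1, -2, -2],
 [-3, -9, -5]]
has determinant -10.) The finite-dimensional Fredholm alternative says: either (I - K) is invertible, or ker(I - K) ≠ {0} and then range(I - K) = ker((I - K)^*)^⊥, with dim ker(I - K) = dim ker((I - K)^*). Since det(I - K) ≠ 0, 1 is not an eigenvalue of K and ker(I - K) = {0}, so we are in the first case: for every y there is a unique x = (I - K)^(-1) y. Explicitly, by the Sherman–Morrison formula, (I - u v^T)^(-1) = I + u v^T/(1 - v·u), i.e. (I - K)^(-1) = I + K/(-10).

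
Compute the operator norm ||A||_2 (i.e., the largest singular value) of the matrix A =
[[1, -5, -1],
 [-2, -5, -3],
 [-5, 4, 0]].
||A||_2 ≈ 8.7201 (= sqrt(largest eigenvalue of A^T A))

||A||_2 = sigma_max(A) = sqrt(lambda_max(A^T A)). Form the symmetric matrix M = A^T A =
[[30, -15, 5],
 [-15, 66, 20],
 [5, 20, 10]].
Its characteristic polynomial (trace, sum of principal 2x2 minors, determinant of M give the coefficients) is
  p(λ) = det(λ I - M) = λ^3 - 106λ^2 + 2290λ - 900.
No integer candidate from the rational root theorem (±divisors of 900) is a root, so the roots are irrational. The cubic discriminant is Δ = 10509612000 > 0, so there are three distinct real roots. p(0) = -900 and p(1) = 1285 have opposite signs, so a root lies in (0, 1); Newton's method refines it to λ ≈ 0.4004. p(29) = 753 and p(30) = -600 have opposite signs, so a root lies in (29, 30); Newton's method refines it to λ ≈ 29.5597. p(76) = -140 and p(77) = 3489 have opposite signs, so a root lies in (76, 77); Newton's method refines it to λ ≈ 76.0399. Check (Vieta): the three roots sum to 106, matching tr M = 106.
So the eigenvalues of A^T A are ≈ 0.4004, 29.5597, 76.0399 (all ≥ 0, as they must be for A^T A). The largest is λ_max ≈ 76.0399, hence ||A||_2 = sqrt(λ_max) ≈ 8.7201.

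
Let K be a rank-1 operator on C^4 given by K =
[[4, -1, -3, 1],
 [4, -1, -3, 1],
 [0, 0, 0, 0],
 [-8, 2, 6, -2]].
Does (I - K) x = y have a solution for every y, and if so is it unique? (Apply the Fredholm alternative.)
(I - K) is singular (det(I - K) = 0, i.e. 1 ∈ sigma(K)). (I - K) x = y is solvable iff y ⊥ ker((I - K)^*) = span{(4, -1, -3, 1)}, i.e. iff 4y_1 - y_2 - 3y_3 + y_4 = 0. When solvable, the solutions are x = y + c·(1, 1, 0, -2), c arbitrary (ker(I - K) = span{(1, 1, 0, -2)}, dimension 1).

K has rank 1, so it is an outer product K = u v^T: every row of K is a multiple of one row vector. Reading off the entries, u = (1, 1, 0, -2) and v = (4, -1, -3, 1) (row i of K equals u_i·v^T). A rank-one matrix u v^T satisfies K u = u (v·u) and kills the (3)-dimensional subspace v^⊥, so its characteristic polynomial is lambda^3 (lambda - v·u) with v·u = tr K = 1. Hence the eigenvalues of I - K are 1 (multiplicity 3) and 1 - (1) = 0, so det(I - K) = 0. (Direct check: I - K =
[[-3, 1, 3, -1],
 [-4, 2, 3, -1],
 [0, 0, 1, 0],
 [8, -2, -6, 3]]
has determinant 0.) So 1 is an eigenvalue of K and (I - K) is not invertible. The finite-dimensional Fredholm alternative says: either (I - K) is invertible, or ker(I - K) ≠ {0} and then range(I - K) = ker((I - K)^*)^⊥, with dim ker(I - K) = dim ker((I - K)^*). We are in the second case, so we need both kernels. Kernel of I - K: (I - K) u = u - u (v·u) = u - u = 0, so ker(I - K) = span{u} = span{(1, 1, 0, -2)} (it is exactly 1-dimensional because rank(I - K) = 3). Kernel of the adjoint: K is real, so (I - K)^* = I - K^T = I - v u^T, and (I - v u^T) v = v - v (u·v) = 0; hence ker((I - K)^*) = span{v} = span{(4, -1, -3, 1)}. Therefore (I - K) x = y is solvable iff <y, v> = 0, i.e. iff 4y_1 - y_2 - 3y_3 + y_4 = 0. When this holds, K y = u (v·y) = 0, so (I - K) y = y and x = y is a particular solution; the full solution set is the line x = y + c·u = y + c·(1, 1, 0, -2), c ∈ C.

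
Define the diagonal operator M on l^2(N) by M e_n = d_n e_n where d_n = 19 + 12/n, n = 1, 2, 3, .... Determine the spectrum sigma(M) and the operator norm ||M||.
sigma(M) = {19 + 12/n : n ≥ 1} ∪ {19}; ||M|| = 31

A bounded diagonal operator on l^2 with diagonal entries d_n has spectrum equal to the closure of {d_n : n ≥ 1}: every d_n is an eigenvalue (with eigenvector e_n), so {d_n} ⊂ sigma(M); the spectrum is closed, so its closure is too; and for lambda not in the closure, (M - lambda I) has bounded inverse (the diagonal entries 1/(d_n - lambda) are bounded). For our sequence d_n = 19 + 12/n, n = 1, 2, 3, ...:
  - {d_n} = {19 + 12/n : n ≥ 1}; the only limit point is 19
  - closure = {19 + 12/n : n ≥ 1} ∪ {19}
For the norm: a diagonal operator has ||M|| = sup_n |d_n|. Here d_n = 19 + 12/n is positive and decreasing, so sup_n |d_n| = d_1 = 19 + 12 = 31. So ||M|| = 31.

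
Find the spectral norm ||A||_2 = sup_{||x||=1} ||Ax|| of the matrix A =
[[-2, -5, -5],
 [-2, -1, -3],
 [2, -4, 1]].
||A||_2 ≈ 8.1802 (= sqrt(largest eigenvalue of A^T A))

||A||_2 = sigma_max(A) = sqrt(lambda_max(A^T A)). Form the symmetric matrix M = A^T A =
[[12, 4, 18],
 [4, 42, 24],
 [18, 24, 35]].
Its characteristic polynomial (trace, sum of principal 2x2 minors, determinant of M give the coefficients) is
  p(λ) = det(λ I - M) = λ^3 - 89λ^2 + 1478λ - 16.
No integer candidate from the rational root theorem (±divisors of 16) is a root, so the roots are irrational. The cubic discriminant is Δ = 4381387524 > 0, so there are three distinct real roots. p(0) = -16 and p(1) = 1374 have opposite signs, so a root lies in (0, 1); Newton's method refines it to λ ≈ 0.0108. p(22) = 72 and p(23) = -936 have opposite signs, so a root lies in (22, 23); Newton's method refines it to λ ≈ 22.0729. p(66) = -2656 and p(67) = 252 have opposite signs, so a root lies in (66, 67); Newton's method refines it to λ ≈ 66.9163. Check (Vieta): the three roots sum to 89, matching tr M = 89.
So the eigenvalues of A^T A are ≈ 0.0108, 22.0729, 66.9163 (all ≥ 0, as they must be for A^T A). The largest is λ_max ≈ 66.9163, hence ||A||_2 = sqrt(λ_max) ≈ 8.1802.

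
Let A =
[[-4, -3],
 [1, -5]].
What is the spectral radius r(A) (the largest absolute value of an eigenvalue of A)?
r(A) = sqrt(23) ≈ 4.7958

The eigenvalues of A are the roots of its characteristic polynomial. With M = A (coefficients from the trace and determinant):
  p(λ) = det(λ I - M) = λ^2 + 9λ + 23.
For λ^2 + 9λ + 23 the discriminant is -11. It is negative, so the roots are the complex-conjugate pair λ = -9/2 ± (sqrt(11)/2) i ≈ -4.5 ± 1.6583i. For a conjugate pair the product of the roots equals the constant term, so |λ|^2 = 23 and |λ| = sqrt(23) ≈ 4.7958.
Thus the eigenvalues (to 4 decimals) are -4.5 ± 1.6583i (modulus 4.7958). The spectral radius is the largest modulus: r(A) = sqrt(23) ≈ 4.7958. (Cross-check: r(A) ≤ ||A||_2 ≈ 6.0425; equality holds whenever A is normal, though it can also hold for some non-normal A.)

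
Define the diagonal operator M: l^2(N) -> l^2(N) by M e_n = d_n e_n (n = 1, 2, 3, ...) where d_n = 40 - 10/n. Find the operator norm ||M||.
||M|| = 40

For a diagonal operator on l^2 with entries d_n, ||M|| = sup_n |d_n|. Here d_1 = 30, d_2 = 35, ..., and d_n = 40 - 10/n increases monotonically toward 40. All terms lie in [30, 40), so |d_n| = d_n and the supremum is the limit 40, which is not attained by any individual d_n. Hence ||M|| = 40.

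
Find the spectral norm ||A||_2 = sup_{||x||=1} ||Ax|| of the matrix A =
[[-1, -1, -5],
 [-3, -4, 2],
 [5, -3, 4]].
||A||_2 ≈ 8.018 (= sqrt(largest eigenvalue of A^T A))

||A||_2 = sigma_max(A) = sqrt(lambda_max(A^T A)). Form the symmetric matrix M = A^T A =
[[35, -2, 19],
 [-2, 26, -15],
 [19, -15, 45]].
Its characteristic polynomial (trace, sum of principal 2x2 minors, determinant of M give the coefficients) is
  p(λ) = det(λ I - M) = λ^3 - 106λ^2 + 3065λ - 24649.
No integer candidate from the rational root theorem (±divisors of 24649) is a root, so the roots are irrational. The cubic discriminant is Δ = 694268617 > 0, so there are three distinct real roots. p(13) = -521 and p(14) = 229 have opposite signs, so a root lies in (13, 14); Newton's method refines it to λ ≈ 13.6756. p(28) = 19 and p(29) = -521 have opposite signs, so a root lies in (28, 29); Newton's method refines it to λ ≈ 28.0366. p(64) = -521 and p(65) = 1351 have opposite signs, so a root lies in (64, 65); Newton's method refines it to λ ≈ 64.2879. Check (Vieta): the three roots sum to 106, matching tr M = 106.
So the eigenvalues of A^T A are ≈ 13.6756, 28.0366, 64.2879 (all ≥ 0, as they must be for A^T A). The largest is λ_max ≈ 64.2879, hence ||A||_2 = sqrt(λ_max) ≈ 8.018.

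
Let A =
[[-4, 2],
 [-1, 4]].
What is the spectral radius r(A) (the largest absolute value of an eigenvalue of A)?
r(A) = sqrt(56)/2 ≈ 3.7417

The eigenvalues of A are the roots of its characteristic polynomial. With M = A (coefficients from the trace and determinant):
  p(λ) = det(λ I - M) = λ^2 - 14.
For λ^2 - 14 the discriminant is 56. It is nonnegative but not a perfect square, so the roots are real and irrational: λ = ± sqrt(56)/2 ≈ 3.7417, -3.7417.
Thus the eigenvalues (to 4 decimals) are 3.7417 (modulus 3.7417); -3.7417 (modulus 3.7417). The spectral radius is the largest modulus: r(A) = sqrt(56)/2 ≈ 3.7417. (Cross-check: r(A) ≤ ||A||_2 ≈ 5.5311; equality holds whenever A is normal, though it can also hold for some non-normal A.)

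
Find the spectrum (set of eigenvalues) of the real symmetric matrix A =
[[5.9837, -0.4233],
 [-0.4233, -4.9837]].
sigma(A) ≈ {-5, 6}

A is real symmetric, so its spectrum consists of real eigenvalues. Expanding the characteristic polynomial of the displayed matrix gives
  det(λ I - A) = p(λ) = λ^2 + (-1)λ + (-30).
Solving p(λ) = 0 yields eigenvalues ≈ -5, 6. (A is shown rounded to 4 decimals, so these recover the underlying integer eigenvalues to within that precision.)
Verification: the trace of A = 1 equals the sum of eigenvalues 1, and det(A) ≈ -30.0001 matches the eigenvalue product -30.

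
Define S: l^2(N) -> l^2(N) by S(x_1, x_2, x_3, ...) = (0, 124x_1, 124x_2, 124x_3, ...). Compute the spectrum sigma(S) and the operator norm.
sigma(S) = closed disk {z in C : |z| ≤ 124}; ||S|| = 124

Note S = 124·U where U is the unit right shift (U x)_k = x_{k-1} (with x_0 := 0); so ||S|| = 124||U|| and sigma(S) = 124·sigma(U). ||S x||^2 = sum_{k≥1} |124x_k|^2 = 15376||x||^2, so ||S|| = 124 and sigma(S) ⊂ {|z| ≤ 124}. For any |lambda| < 124, the equation (S - lambda I) x = 0 forces x_1 = 0, then 124x_k = lambda x_{k+1} ⇒ x = 0, so S has no eigenvalues. But (S - lambda I) is not surjective for |lambda| < 124: solving (S - lambda I) x = e_1 would require x_n proportional to (lambda/124)^(-n), which is not in l^2. So every |lambda| < 124 lies in the residual spectrum. The boundary |lambda| = 124 is in the approximate point spectrum (the spectrum is closed). Hence sigma(S) is the closed disk of radius 124.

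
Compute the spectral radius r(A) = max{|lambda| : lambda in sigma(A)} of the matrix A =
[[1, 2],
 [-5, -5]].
r(A) = sqrt(5) ≈ 2.2361

The eigenvalues of A are the roots of its characteristic polynomial. With M = A (coefficients from the trace and determinant):
  p(λ) = det(λ I - M) = λ^2 + 4λ + 5.
For λ^2 + 4λ + 5 the discriminant is -4. It is negative, so the roots are the complex-conjugate pair λ = -2 ± (sqrt(4)/2) i ≈ -2 ± 1i. For a conjugate pair the product of the roots equals the constant term, so |λ|^2 = 5 and |λ| = sqrt(5) ≈ 2.2361.
Thus the eigenvalues (to 4 decimals) are -2 ± 1i (modulus 2.2361). The spectral radius is the largest modulus: r(A) = sqrt(5) ≈ 2.2361. (Cross-check: r(A) ≤ ||A||_2 ≈ 7.3852; equality holds whenever A is normal, though it can also hold for some non-normal A.)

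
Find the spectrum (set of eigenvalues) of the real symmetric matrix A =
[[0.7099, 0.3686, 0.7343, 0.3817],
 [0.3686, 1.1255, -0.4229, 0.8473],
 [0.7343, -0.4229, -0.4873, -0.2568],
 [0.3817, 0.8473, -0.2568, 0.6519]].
sigma(A) ≈ {-1, 0, 1, 2}

A is real symmetric, so its spectrum consists of real eigenvalues. Expanding the characteristic polynomial of the displayed matrix gives
  det(λ I - A) = p(λ) = λ^4 + (-2)λ^3 + (-1)λ^2 + (2)λ + (0).
Solving p(λ) = 0 yields eigenvalues ≈ -1, 0, 1, 2. (A is shown rounded to 4 decimals, so these recover the underlying integer eigenvalues to within that precision.)
Verification: the trace of A = 2 equals the sum of eigenvalues 2, and det(A) ≈ -0.0001 matches the eigenvalue product 0.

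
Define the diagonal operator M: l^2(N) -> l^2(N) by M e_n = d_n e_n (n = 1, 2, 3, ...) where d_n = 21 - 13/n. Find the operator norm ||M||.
||M|| = 21

For a diagonal operator on l^2 with entries d_n, ||M|| = sup_n |d_n|. Here d_1 = 8, d_2 = 29/2, ..., and d_n = 21 - 13/n increases monotonically toward 21. All terms lie in [8, 21), so |d_n| = d_n and the supremum is the limit 21, which is not attained by any individual d_n. Hence ||M|| = 21.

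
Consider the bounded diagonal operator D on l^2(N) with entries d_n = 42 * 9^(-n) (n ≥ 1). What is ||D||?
||D|| = 14/3 (attained at n = 1)

For D diagonal, ||D|| = sup_n |d_n|. The sequence d_n = 42 * 9^(-n) is positive and strictly decreasing (ratio 9^(-1) < 1), so the supremum is d_1 = 42/9 = 14/3. Hence ||D|| = 14/3.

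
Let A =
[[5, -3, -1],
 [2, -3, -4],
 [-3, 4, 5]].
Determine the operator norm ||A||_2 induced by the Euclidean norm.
||A||_2 = sqrt((114 + sqrt(8124))/2) ≈ 10.1028 (= sqrt(largest eigenvalue of A^T A))

||A||_2 = sigma_max(A) = sqrt(lambda_max(A^T A)). Form the symmetric matrix M = A^T A =
[[38, -33, -28],
 [-33, 34, 35],
 [-28, 35, 42]].
Its characteristic polynomial (trace, sum of principal 2x2 minors, determinant of M give the coefficients) is
  p(λ) = det(λ I - M) = λ^3 - 114λ^2 + 1218λ.
The constant term is 0, so λ = 0 is a root. Dividing out λ leaves p(λ) = λ(λ^2 - 114λ + 1218). For λ^2 - 114λ + 1218 the discriminant is 8124. It is nonnegative but not a perfect square, so the roots are real and irrational: λ = (114 ± sqrt(8124))/2 ≈ 102.0666, 11.9334.
So the eigenvalues of A^T A are ≈ 0, 11.9334, 102.0666 (all ≥ 0, as they must be for A^T A). The largest is λ_max = (114 + sqrt(8124))/2 ≈ 102.0666, hence ||A||_2 = sqrt(λ_max) = sqrt((114 + sqrt(8124))/2) ≈ 10.1028.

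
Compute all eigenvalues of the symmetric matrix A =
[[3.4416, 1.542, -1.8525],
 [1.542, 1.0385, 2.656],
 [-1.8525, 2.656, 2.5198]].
sigma(A) ≈ {-2, 4, 5}

A is real symmetric, so its spectrum consists of real eigenvalues. Expanding the characteristic polynomial of the displayed matrix gives
  det(λ I - A) = p(λ) = λ^3 + (-7)λ^2 + (2)λ + (40.0016).
Solving p(λ) = 0 yields eigenvalues ≈ -2, 4, 5. (A is shown rounded to 4 decimals, so these recover the underlying integer eigenvalues to within that precision.)
Verification: the trace of A = 7 equals the sum of eigenvalues 7, and det(A) ≈ -40.0016 matches the eigenvalue product -40.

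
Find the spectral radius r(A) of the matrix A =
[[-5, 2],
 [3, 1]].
r(A) = (4 + sqrt(60))/2 ≈ 5.873

The eigenvalues of A are the roots of its characteristic polynomial. With M = A (coefficients from the trace and determinant):
  p(λ) = det(λ I - M) = λ^2 + 4λ - 11.
For λ^2 + 4λ - 11 the discriminant is 60. It is nonnegative but not a perfect square, so the roots are real and irrational: λ = (-4 ± sqrt(60))/2 ≈ 1.873, -5.873.
Thus the eigenvalues (to 4 decimals) are 1.873 (modulus 1.873); -5.873 (modulus 5.873). The spectral radius is the largest modulus: r(A) = (4 + sqrt(60))/2 ≈ 5.873. (Cross-check: r(A) ≤ ||A||_2 ≈ 5.9667; equality holds whenever A is normal, though it can also hold for some non-normal A.)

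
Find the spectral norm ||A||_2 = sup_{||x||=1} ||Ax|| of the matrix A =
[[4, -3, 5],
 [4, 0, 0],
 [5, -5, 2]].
||A||_2 ≈ 10.2182 (= sqrt(largest eigenvalue of A^T A))

||A||_2 = sigma_max(A) = sqrt(lambda_max(A^T A)). Form the symmetric matrix M = A^T A =
[[57, -37, 30],
 [-37, 34, -25],
 [30, -25, 29]].
Its characteristic polynomial (trace, sum of principal 2x2 minors, determinant of M give the coefficients) is
  p(λ) = det(λ I - M) = λ^3 - 120λ^2 + 1683λ - 5776.
No integer candidate from the rational root theorem (±divisors of 5776) is a root, so the roots are irrational. The cubic discriminant is Δ = 1892412180 > 0, so there are three distinct real roots. p(5) = -236 and p(6) = 218 have opposite signs, so a root lies in (5, 6); Newton's method refines it to λ ≈ 5.4631. p(10) = 54 and p(11) = -452 have opposite signs, so a root lies in (10, 11); Newton's method refines it to λ ≈ 10.1261. p(104) = -3800 and p(105) = 5564 have opposite signs, so a root lies in (104, 105); Newton's method refines it to λ ≈ 104.4108. Check (Vieta): the three roots sum to 120, matching tr M = 120.
So the eigenvalues of A^T A are ≈ 5.4631, 10.1261, 104.4108 (all ≥ 0, as they must be for A^T A). The largest is λ_max ≈ 104.4108, hence ||A||_2 = sqrt(λ_max) ≈ 10.2182.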